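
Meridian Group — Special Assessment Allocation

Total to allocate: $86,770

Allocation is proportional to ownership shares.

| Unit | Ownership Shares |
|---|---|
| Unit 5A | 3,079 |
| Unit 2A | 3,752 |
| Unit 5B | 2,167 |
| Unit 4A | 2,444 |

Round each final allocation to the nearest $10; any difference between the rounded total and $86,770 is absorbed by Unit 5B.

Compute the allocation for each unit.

Unit 5A: $23,350; Unit 2A: $28,450; Unit 5B: $16,440; Unit 4A: $18,530

Total ownership shares = 11,442.
Unrounded shares: Unit 5A 3,079/11,442 × $86,770 = 23,349.49; Unit 2A 3,752/11,442 × $86,770 = 28,453.16; Unit 5B 2,167/11,442 × $86,770 = 16,433.37; Unit 4A 2,444/11,442 × $86,770 = 18,533.99.
After rounding ($10): Unit 5A $23,350; Unit 2A $28,450; Unit 5B $16,430; Unit 4A $18,530. Sum = $86,760.
Difference $86,770 − $86,760 = +$10 applied to Unit 5B: Unit 5B becomes $16,440.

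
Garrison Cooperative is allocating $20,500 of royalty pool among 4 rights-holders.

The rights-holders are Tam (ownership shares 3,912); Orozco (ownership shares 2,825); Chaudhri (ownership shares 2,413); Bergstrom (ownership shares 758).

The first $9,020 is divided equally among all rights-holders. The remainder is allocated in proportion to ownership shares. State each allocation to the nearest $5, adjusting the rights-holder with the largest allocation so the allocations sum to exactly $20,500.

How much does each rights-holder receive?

Tam: $6,785 | Orozco: $5,530 | Chaudhri: $5,050 | Bergstrom: $3,135

First tranche $9,020 split equally: $2,255 each.
Remainder $11,480 by ownership shares (total 9,908): Tam 4,532.68 → $4,535; Orozco 3,273.21 → $3,275; Chaudhri 2,795.85 → $2,795; Bergstrom 878.26 → $880.
Rounding difference −$5 on remainder applied to Tam.
Totals: Tam $2,255 + $4,530 = $6,785; Orozco $2,255 + $3,275 = $5,530; Chaudhri $2,255 + $2,795 = $5,050; Bergstrom $2,255 + $880 = $3,135.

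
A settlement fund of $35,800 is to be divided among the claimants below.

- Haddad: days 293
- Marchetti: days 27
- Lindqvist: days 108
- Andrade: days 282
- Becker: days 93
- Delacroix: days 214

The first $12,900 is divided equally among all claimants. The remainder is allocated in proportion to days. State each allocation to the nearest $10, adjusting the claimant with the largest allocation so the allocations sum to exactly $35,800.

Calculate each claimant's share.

Haddad: $8,750 · Marchetti: $2,760 · Lindqvist: $4,580 · Andrade: $8,500 · Becker: $4,240 · Delacroix: $6,970

Equal tier: $12,900 ÷ 6 = $2,150 apiece.
Remainder $22,900 by days (total 1,017): Haddad 6,597.54 → $6,600; Marchetti 607.96 → $610; Lindqvist 2,431.86 → $2,430; Andrade 6,349.85 → $6,350; Becker 2,094.10 → $2,090; Delacroix 4,818.68 → $4,820.
Totals: Haddad $2,150 + $6,600 = $8,750; Marchetti $2,150 + $610 = $2,760; Lindqvist $2,150 + $2,430 = $4,580; Andrade $2,150 + $6,350 = $8,500; Becker $2,150 + $2,090 = $4,240; Delacroix $2,150 + $4,820 = $6,970.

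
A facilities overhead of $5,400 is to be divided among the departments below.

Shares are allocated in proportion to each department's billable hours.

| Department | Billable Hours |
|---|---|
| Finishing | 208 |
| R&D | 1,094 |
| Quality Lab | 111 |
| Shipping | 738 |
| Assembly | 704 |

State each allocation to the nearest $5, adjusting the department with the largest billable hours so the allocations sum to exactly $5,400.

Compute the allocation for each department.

Finishing: $395; R&D: $2,070; Quality Lab: $210; Shipping: $1,395; Assembly: $1,330

Combined billable hours = 208 + 1,094 + 111 + 738 + 704 = 2,855.
Raw shares: Finishing 393.42; R&D 2,069.21; Quality Lab 209.95; Shipping 1,395.87; Assembly 1,331.56.
At nearest $5: Finishing $395; R&D $2,070; Quality Lab $210; Shipping $1,395; Assembly $1,330. Sum = $5,400.
Sum already equals the total — no adjustment.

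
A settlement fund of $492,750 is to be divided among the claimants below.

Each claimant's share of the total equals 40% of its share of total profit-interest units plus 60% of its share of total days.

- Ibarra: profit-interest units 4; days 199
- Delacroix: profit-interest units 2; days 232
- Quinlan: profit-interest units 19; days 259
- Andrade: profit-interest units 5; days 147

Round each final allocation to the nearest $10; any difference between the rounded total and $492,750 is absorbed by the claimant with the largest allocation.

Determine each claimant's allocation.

Ibarra: $96,570 · Delacroix: $95,090 · Quinlan: $216,320 · Andrade: $84,770

Totals — profit-interest units 30, days 837.
Combined weights (40% profit-interest units + 60% days): Ibarra 0.1960; Delacroix 0.1930; Quinlan 0.4390; Andrade 0.1720.
Pro-rata amounts: Ibarra 96,571.94; Delacroix 95,088.39; Quinlan 216,315.48; Andrade 84,774.19.
At nearest $10: Ibarra $96,570; Delacroix $95,090; Quinlan $216,320; Andrade $84,770. Sum = $492,750.
Sum already equals the total — no adjustment.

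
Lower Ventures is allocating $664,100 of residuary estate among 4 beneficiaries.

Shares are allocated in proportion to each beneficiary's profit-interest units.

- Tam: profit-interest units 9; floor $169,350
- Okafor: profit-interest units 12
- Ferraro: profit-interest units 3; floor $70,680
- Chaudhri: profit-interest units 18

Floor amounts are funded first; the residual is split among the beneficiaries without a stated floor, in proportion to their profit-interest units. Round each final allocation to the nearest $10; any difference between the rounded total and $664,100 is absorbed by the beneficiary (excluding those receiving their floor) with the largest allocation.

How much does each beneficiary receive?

Tam: $169,350 · Okafor: $169,630 · Ferraro: $70,680 · Chaudhri: $254,440

Minimums first: Tam $169,350; Ferraro $70,680. Balance $424,070.
Balance split over remaining profit-interest units 30: Okafor 169,628.00 → $169,630; Chaudhri 254,442.00 → $254,440.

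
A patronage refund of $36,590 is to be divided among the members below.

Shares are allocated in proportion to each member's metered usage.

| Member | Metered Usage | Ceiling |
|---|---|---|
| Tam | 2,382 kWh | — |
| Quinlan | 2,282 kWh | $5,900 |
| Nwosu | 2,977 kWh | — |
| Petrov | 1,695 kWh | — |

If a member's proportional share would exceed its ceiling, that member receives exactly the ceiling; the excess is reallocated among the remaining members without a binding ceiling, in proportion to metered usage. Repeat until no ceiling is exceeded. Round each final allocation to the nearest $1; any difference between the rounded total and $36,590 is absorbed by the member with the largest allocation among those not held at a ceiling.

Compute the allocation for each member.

Tam: $10,363 | Quinlan: $5,900 | Nwosu: $12,953 | Petrov: $7,374

Sum of metered usage: 9,336.
Proportional shares (ignoring caps): Tam 9,335.62; Quinlan 8,943.70; Nwosu 11,667.57; Petrov 6,643.11.
Held at cap: Quinlan ($5,900); residual $30,690 reallocated over remaining metered usage 7,054.
Redistributed shares: Tam 10,363.42 → $10,363; Nwosu 12,952.10 → $12,952; Petrov 7,374.48 → $7,374.
Rounding difference +$1 applied to Nwosu → $12,953.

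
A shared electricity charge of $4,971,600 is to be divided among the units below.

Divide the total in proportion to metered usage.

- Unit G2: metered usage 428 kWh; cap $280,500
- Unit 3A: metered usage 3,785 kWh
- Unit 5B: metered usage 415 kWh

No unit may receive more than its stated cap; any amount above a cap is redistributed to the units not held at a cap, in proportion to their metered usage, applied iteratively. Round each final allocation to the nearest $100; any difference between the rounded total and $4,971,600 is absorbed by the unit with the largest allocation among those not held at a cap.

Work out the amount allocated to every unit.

Unit G2: $280,500; Unit 3A: $4,227,600; Unit 5B: $463,500

Metered usage total: 4,628.
Pro-rata shares before constraints: Unit G2 459,776.32; Unit 3A 4,066,012.53; Unit 5B 445,811.15.
Cap binds for Unit G2 ($280,500); residual $4,691,100 reallocated over remaining metered usage 4,200.
Remaining shares: Unit 3A 4,227,574.64 → $4,227,600; Unit 5B 463,525.36 → $463,500.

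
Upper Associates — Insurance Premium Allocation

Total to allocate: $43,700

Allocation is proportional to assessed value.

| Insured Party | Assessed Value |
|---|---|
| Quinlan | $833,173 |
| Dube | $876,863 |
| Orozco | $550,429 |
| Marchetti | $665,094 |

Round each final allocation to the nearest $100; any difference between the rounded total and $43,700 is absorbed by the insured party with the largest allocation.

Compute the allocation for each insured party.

Assessed value total: 2,925,559.
Pro-rata amounts: Quinlan 833,173/2,925,559 × $43,700 = 12,445.37; Dube 876,863/2,925,559 × $43,700 = 13,097.98; Orozco 550,429/2,925,559 × $43,700 = 8,221.93; Marchetti 665,094/2,925,559 × $43,700 = 9,934.72.
After rounding ($100): Quinlan $12,400; Dube $13,100; Orozco $8,200; Marchetti $9,900. Sum = $43,600.
Difference $43,700 − $43,600 = +$100 applied to largest allocation (Dube): Dube becomes $13,200.

Quinlan: $12,400; Dube: $13,200; Orozco: $8,200; Marchetti: $9,900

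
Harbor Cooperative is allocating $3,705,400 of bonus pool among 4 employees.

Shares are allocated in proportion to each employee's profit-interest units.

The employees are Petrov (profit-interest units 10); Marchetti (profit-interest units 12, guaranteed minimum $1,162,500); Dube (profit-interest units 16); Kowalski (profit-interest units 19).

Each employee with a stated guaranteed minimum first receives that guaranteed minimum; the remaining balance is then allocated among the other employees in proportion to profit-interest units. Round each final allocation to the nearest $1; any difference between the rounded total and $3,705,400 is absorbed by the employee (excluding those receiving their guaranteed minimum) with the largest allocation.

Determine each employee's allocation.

Petrov: $565,089 | Marchetti: $1,162,500 | Dube: $904,142 | Kowalski: $1,073,669

Fund the minimums — Marchetti $1,162,500. Remaining pool $2,542,900.
Remaining pool split over remaining profit-interest units 45: Petrov 565,088.89 → $565,089; Dube 904,142.22 → $904,142; Kowalski 1,073,668.89 → $1,073,669.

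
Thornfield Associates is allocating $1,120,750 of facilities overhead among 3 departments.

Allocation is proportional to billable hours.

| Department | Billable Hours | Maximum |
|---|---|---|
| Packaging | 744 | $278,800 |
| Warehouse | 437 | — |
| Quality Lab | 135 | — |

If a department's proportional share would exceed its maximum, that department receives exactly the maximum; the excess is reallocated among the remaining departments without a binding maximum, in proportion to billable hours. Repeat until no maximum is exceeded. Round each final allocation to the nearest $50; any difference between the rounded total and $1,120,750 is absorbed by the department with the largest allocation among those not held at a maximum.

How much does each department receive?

Total billable hours = 1,316.
Proportional shares (ignoring caps): Packaging 633,615.50; Warehouse 372,163.94; Quality Lab 114,970.55.
Held at cap: Packaging ($278,800); balance $841,950 reallocated over remaining billable hours 572.
Remaining shares: Warehouse 643,238.02 → $643,250; Quality Lab 198,711.98 → $198,700.

Packaging: $278,800 | Warehouse: $643,250 | Quality Lab: $198,700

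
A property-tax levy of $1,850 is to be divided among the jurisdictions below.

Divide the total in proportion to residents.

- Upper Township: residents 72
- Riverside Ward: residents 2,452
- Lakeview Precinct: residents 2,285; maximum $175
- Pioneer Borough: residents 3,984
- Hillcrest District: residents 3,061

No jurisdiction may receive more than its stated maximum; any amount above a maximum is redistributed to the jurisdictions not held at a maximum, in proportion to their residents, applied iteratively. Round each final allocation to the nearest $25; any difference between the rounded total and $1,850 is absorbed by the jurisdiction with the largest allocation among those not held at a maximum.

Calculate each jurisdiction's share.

Combined residents = 11,854.
Pro-rata shares before constraints: Upper Township 11.24; Riverside Ward 382.67; Lakeview Precinct 356.61; Pioneer Borough 621.76; Hillcrest District 477.72.
Held at cap: Lakeview Precinct ($175); remaining pool $1,675 reallocated over remaining residents 9,569.
Remaining shares: Upper Township 12.60 → $25; Riverside Ward 429.21 → $425; Pioneer Borough 697.38 → $700; Hillcrest District 535.81 → $525.

Upper Township: $25; Riverside Ward: $425; Lakeview Precinct: $175; Pioneer Borough: $700; Hillcrest District: $525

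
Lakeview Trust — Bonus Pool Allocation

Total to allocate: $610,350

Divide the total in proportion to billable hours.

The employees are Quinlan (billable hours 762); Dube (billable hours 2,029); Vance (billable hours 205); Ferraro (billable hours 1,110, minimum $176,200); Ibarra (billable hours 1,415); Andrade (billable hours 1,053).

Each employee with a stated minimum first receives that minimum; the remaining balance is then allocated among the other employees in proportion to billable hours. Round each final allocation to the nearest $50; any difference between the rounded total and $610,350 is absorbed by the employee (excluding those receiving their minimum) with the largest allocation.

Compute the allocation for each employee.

Quinlan: $60,550; Dube: $161,200; Vance: $16,300; Ferraro: $176,200; Ibarra: $112,450; Andrade: $83,650

Minimums first: Ferraro $176,200. Balance $434,150.
Balance split over remaining billable hours 5,464: Quinlan 60,545.81 → $60,550; Dube 161,217.12 → $161,200; Vance 16,288.57 → $16,300; Ibarra 112,430.87 → $112,450; Andrade 83,667.63 → $83,650.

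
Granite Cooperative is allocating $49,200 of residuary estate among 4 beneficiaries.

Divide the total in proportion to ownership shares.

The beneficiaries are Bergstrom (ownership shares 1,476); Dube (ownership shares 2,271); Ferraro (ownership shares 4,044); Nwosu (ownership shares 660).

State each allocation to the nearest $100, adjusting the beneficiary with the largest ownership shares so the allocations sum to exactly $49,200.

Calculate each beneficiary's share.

Total ownership shares = 8,451.
Unrounded shares: Bergstrom 1,476/8,451 × $49,200 = 8,592.97; Dube 2,271/8,451 × $49,200 = 13,221.30; Ferraro 4,044/8,451 × $49,200 = 23,543.34; Nwosu 660/8,451 × $49,200 = 3,842.39.
At nearest $100: Bergstrom $8,600; Dube $13,200; Ferraro $23,500; Nwosu $3,800. Sum = $49,100.
Difference $49,200 − $49,100 = +$100 applied to largest ownership shares (Ferraro): Ferraro becomes $23,600.

Bergstrom: $8,600; Dube: $13,200; Ferraro: $23,600; Nwosu: $3,800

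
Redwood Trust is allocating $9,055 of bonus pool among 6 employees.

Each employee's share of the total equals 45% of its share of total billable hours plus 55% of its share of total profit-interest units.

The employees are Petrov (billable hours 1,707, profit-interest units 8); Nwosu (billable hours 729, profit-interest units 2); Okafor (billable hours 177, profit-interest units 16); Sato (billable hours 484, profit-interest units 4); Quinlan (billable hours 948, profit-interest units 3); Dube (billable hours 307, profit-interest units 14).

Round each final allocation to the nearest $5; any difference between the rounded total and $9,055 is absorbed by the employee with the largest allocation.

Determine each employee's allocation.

Totals — billable hours 4,352, profit-interest units 47.
Combined weights (45% billable hours + 55% profit-interest units): Petrov 0.2701; Nwosu 0.0988; Okafor 0.2055; Sato 0.0969; Quinlan 0.1331; Dube 0.1956.
Pro-rata amounts: Petrov 2,445.96; Nwosu 894.48; Okafor 1,861.13; Sato 877.02; Quinlan 1,205.49; Dube 1,770.92.
Rounded to nearest $5: Petrov $2,445; Nwosu $895; Okafor $1,860; Sato $875; Quinlan $1,205; Dube $1,770. Sum = $9,050.
Difference $9,055 − $9,050 = +$5 applied to largest allocation (Petrov): Petrov becomes $2,450.

Petrov: $2,450; Nwosu: $895; Okafor: $1,860; Sato: $875; Quinlan: $1,205; Dube: $1,770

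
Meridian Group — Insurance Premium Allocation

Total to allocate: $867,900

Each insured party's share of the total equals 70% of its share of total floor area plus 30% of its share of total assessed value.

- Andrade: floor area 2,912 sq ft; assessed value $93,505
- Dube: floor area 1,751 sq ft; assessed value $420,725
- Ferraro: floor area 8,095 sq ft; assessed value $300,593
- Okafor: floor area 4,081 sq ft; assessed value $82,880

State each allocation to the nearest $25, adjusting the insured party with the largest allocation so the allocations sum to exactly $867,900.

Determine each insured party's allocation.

Andrade: $132,175 | Dube: $185,200 | Ferraro: $379,250 | Okafor: $171,275

Totals — floor area 16,839, assessed value 897,703.
Blended shares (70% floor area + 30% assessed value): Andrade 0.1523; Dube 0.2134; Ferraro 0.4370; Okafor 0.1973.
Proportional shares: Andrade 132,181.52; Dube 185,201.07; Ferraro 379,241.52; Okafor 171,275.90.
After rounding ($25): Andrade $132,175; Dube $185,200; Ferraro $379,250; Okafor $171,275. Sum = $867,900.
Rounded total matches; no reconciliation needed.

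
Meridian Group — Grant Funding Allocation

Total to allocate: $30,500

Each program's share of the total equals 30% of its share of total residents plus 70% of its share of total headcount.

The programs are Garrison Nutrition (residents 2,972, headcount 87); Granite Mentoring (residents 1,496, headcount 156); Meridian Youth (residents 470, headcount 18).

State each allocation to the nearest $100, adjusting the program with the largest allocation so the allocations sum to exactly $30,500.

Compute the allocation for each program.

Garrison Nutrition: $12,600; Granite Mentoring: $15,600; Meridian Youth: $2,300

Residents total 4,938; headcount total 261.
Composite weights (30% residents + 70% headcount): Garrison Nutrition 0.4139; Granite Mentoring 0.5093; Meridian Youth 0.0768.
Raw shares: Garrison Nutrition 12,623.71; Granite Mentoring 15,532.97; Meridian Youth 2,343.31.
At nearest $100: Garrison Nutrition $12,600; Granite Mentoring $15,500; Meridian Youth $2,300. Sum = $30,400.
Difference $30,500 − $30,400 = +$100 applied to largest allocation (Granite Mentoring): Granite Mentoring becomes $15,600.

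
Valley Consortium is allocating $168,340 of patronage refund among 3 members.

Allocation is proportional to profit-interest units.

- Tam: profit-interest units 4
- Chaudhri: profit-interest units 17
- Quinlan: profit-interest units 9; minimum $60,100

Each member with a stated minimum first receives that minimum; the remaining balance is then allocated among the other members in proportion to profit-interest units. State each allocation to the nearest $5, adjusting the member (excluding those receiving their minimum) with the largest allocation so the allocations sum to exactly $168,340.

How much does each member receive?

Tam: $20,615 | Chaudhri: $87,625 | Quinlan: $60,100

Guaranteed amounts: Quinlan $60,100. Residual $108,240.
Residual split over remaining profit-interest units 21: Tam 20,617.14 → $20,615; Chaudhri 87,622.86 → $87,625.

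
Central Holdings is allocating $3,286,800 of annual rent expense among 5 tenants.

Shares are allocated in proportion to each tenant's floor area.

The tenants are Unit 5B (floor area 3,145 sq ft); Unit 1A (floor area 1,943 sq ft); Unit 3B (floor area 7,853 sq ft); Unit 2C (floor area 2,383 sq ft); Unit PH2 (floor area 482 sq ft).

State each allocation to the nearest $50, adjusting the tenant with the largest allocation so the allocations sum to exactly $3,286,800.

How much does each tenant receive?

Total floor area = 15,806.
Proportional shares: Unit 5B 3,145/15,806 × $3,286,800 = 653,991.27; Unit 1A 1,943/15,806 × $3,286,800 = 404,039.76; Unit 3B 7,853/15,806 × $3,286,800 = 1,633,002.68; Unit 2C 2,383/15,806 × $3,286,800 = 495,536.15; Unit PH2 482/15,806 × $3,286,800 = 100,230.14.
At nearest $50: Unit 5B $654,000; Unit 1A $404,050; Unit 3B $1,633,000; Unit 2C $495,550; Unit PH2 $100,250. Sum = $3,286,850.
Difference $3,286,800 − $3,286,850 = −$50 applied to largest allocation (Unit 3B): Unit 3B becomes $1,632,950.

Unit 5B: $654,000; Unit 1A: $404,050; Unit 3B: $1,632,950; Unit 2C: $495,550; Unit PH2: $100,250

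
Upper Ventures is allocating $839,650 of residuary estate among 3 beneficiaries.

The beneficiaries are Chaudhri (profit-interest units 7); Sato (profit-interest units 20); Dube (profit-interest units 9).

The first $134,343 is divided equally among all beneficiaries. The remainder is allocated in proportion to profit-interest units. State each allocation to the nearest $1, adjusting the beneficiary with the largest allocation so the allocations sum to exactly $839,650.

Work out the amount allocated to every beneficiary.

Chaudhri: $181,924; Sato: $436,618; Dube: $221,108

First tranche $134,343 split equally: $44,781 each.
Remainder $705,307 by profit-interest units (total 36): Chaudhri 137,143.03 → $137,143; Sato 391,837.22 → $391,837; Dube 176,326.75 → $176,327.
Totals: Chaudhri $44,781 + $137,143 = $181,924; Sato $44,781 + $391,837 = $436,618; Dube $44,781 + $176,327 = $221,108.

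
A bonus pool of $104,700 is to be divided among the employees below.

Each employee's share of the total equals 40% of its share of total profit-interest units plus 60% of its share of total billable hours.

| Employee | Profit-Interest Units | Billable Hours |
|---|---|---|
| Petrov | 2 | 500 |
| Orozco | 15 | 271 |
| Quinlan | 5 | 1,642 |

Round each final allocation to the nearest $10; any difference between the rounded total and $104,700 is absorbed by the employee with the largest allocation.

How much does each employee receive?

Petrov: $16,820 · Orozco: $35,610 · Quinlan: $52,270

Profit-interest units total 22; billable hours total 2,413.
Blended shares (40% profit-interest units + 60% billable hours): Petrov 0.1607; Orozco 0.3401; Quinlan 0.4992.
Proportional shares: Petrov 16,824.26; Orozco 35,609.75; Quinlan 52,265.98.
After rounding ($10): Petrov $16,820; Orozco $35,610; Quinlan $52,270. Sum = $104,700.
No rounding difference to absorb.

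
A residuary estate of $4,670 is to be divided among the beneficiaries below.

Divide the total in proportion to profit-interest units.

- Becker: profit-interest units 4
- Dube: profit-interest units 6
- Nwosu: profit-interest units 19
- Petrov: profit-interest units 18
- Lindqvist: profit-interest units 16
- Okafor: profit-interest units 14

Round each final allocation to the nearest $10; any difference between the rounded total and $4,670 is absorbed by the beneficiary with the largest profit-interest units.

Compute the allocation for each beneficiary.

Becker: $240 | Dube: $360 | Nwosu: $1,160 | Petrov: $1,090 | Lindqvist: $970 | Okafor: $850

Total profit-interest units = 77.
Raw shares: Becker 4/77 × $4,670 = 242.60; Dube 6/77 × $4,670 = 363.90; Nwosu 19/77 × $4,670 = 1,152.34; Petrov 18/77 × $4,670 = 1,091.69; Lindqvist 16/77 × $4,670 = 970.39; Okafor 14/77 × $4,670 = 849.09.
After rounding ($10): Becker $240; Dube $360; Nwosu $1,150; Petrov $1,090; Lindqvist $970; Okafor $850. Sum = $4,660.
Difference $4,670 − $4,660 = +$10 applied to largest profit-interest units (Nwosu): Nwosu becomes $1,160.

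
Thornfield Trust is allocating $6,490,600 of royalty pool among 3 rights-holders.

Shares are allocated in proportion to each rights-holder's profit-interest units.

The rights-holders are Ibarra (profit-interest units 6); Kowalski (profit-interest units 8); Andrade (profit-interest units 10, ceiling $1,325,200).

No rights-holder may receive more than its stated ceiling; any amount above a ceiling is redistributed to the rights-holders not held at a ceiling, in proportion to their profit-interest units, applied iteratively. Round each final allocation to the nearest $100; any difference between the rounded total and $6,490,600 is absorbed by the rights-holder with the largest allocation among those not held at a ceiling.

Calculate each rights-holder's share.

Ibarra: $2,213,700 · Kowalski: $2,951,700 · Andrade: $1,325,200

Total profit-interest units = 24.
Unconstrained shares: Ibarra 1,622,650.00; Kowalski 2,163,533.33; Andrade 2,704,416.67.
Capped: Andrade ($1,325,200); remaining pool $5,165,400 reallocated over remaining profit-interest units 14.
Redistributed shares: Ibarra 2,213,742.86 → $2,213,700; Kowalski 2,951,657.14 → $2,951,700.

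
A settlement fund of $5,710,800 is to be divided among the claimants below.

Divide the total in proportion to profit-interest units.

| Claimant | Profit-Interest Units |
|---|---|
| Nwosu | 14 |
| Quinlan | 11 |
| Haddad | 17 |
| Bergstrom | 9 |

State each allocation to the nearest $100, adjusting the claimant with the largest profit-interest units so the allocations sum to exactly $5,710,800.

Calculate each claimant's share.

Nwosu: $1,567,700; Quinlan: $1,231,700; Haddad: $1,903,600; Bergstrom: $1,007,800

Sum of profit-interest units: 14 + 11 + 17 + 9 = 51.
Proportional shares: Nwosu 1,567,670.59; Quinlan 1,231,741.18; Haddad 1,903,600.00; Bergstrom 1,007,788.24.
Rounded to nearest $100: Nwosu $1,567,700; Quinlan $1,231,700; Haddad $1,903,600; Bergstrom $1,007,800. Sum = $5,710,800.
Sum already equals the total — no adjustment.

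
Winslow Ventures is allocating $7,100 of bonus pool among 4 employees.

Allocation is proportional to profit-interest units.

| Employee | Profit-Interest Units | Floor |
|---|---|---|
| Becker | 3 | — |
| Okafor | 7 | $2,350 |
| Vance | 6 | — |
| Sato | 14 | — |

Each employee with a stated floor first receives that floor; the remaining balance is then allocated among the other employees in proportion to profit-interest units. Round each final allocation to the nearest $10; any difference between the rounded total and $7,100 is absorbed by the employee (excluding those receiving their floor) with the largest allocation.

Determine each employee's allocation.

Becker: $620; Okafor: $2,350; Vance: $1,240; Sato: $2,890

Fund the minimums — Okafor $2,350. Remaining pool $4,750.
Remaining pool split over remaining profit-interest units 23: Becker 619.57 → $620; Vance 1,239.13 → $1,240; Sato 2,891.30 → $2,890.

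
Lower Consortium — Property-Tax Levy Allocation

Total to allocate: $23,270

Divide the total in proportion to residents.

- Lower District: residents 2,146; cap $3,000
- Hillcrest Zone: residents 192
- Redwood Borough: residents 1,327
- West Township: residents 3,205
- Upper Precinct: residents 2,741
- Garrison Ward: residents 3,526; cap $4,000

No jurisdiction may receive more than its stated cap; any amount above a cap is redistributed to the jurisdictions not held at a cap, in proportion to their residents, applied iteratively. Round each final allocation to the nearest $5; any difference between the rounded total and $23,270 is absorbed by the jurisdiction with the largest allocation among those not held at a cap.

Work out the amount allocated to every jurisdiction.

Lower District: $3,000 | Hillcrest Zone: $420 | Redwood Borough: $2,890 | West Township: $6,985 | Upper Precinct: $5,975 | Garrison Ward: $4,000

Residents total: 13,137.
Unconstrained shares: Lower District 3,801.28; Hillcrest Zone 340.10; Redwood Borough 2,350.56; West Township 5,677.12; Upper Precinct 4,855.22; Garrison Ward 6,245.72.
Held at cap: Lower District ($3,000), Garrison Ward ($4,000); balance $16,270 reallocated over remaining residents 7,465.
Shares after redistribution: Hillcrest Zone 418.46 → $420; Redwood Borough 2,892.20 → $2,890; West Township 6,985.31 → $6,985; Upper Precinct 5,974.02 → $5,975.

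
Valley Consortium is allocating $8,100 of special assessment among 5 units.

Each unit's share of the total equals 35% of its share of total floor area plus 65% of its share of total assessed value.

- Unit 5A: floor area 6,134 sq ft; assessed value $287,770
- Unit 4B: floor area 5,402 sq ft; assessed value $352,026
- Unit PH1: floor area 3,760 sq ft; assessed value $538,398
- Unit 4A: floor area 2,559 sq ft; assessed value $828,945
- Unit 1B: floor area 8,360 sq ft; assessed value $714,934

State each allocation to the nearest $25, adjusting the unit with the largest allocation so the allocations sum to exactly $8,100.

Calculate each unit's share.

Totals — floor area 26,215, assessed value 2,722,073.
Blended shares (35% floor area + 65% assessed value): Unit 5A 0.1506; Unit 4B 0.1562; Unit PH1 0.1788; Unit 4A 0.2321; Unit 1B 0.2823.
Pro-rata amounts: Unit 5A 1,219.96; Unit 4B 1,265.08; Unit PH1 1,447.98; Unit 4A 1,880.08; Unit 1B 2,286.90.
Rounded to nearest $25: Unit 5A $1,225; Unit 4B $1,275; Unit PH1 $1,450; Unit 4A $1,875; Unit 1B $2,275. Sum = $8,100.
Rounded total matches; no reconciliation needed.

Unit 5A: $1,225; Unit 4B: $1,275; Unit PH1: $1,450; Unit 4A: $1,875; Unit 1B: $2,275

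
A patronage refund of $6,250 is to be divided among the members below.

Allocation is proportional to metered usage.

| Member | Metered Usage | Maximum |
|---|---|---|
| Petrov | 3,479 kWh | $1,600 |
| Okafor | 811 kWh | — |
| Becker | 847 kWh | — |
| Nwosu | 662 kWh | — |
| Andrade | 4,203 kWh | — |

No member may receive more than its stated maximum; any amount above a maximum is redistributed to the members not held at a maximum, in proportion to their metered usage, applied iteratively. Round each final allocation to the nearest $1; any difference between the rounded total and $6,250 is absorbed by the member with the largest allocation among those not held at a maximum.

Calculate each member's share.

Petrov: $1,600 | Okafor: $578 | Becker: $604 | Nwosu: $472 | Andrade: $2,996

Sum of metered usage: 10,002.
Pro-rata shares before constraints: Petrov 2,173.94; Okafor 506.77; Becker 529.27; Nwosu 413.67; Andrade 2,626.35.
Held at cap: Petrov ($1,600); residual $4,650 reallocated over remaining metered usage 6,523.
Shares after redistribution: Okafor 578.13 → $578; Becker 603.79 → $604; Nwosu 471.91 → $472; Andrade 2,996.16 → $2,996.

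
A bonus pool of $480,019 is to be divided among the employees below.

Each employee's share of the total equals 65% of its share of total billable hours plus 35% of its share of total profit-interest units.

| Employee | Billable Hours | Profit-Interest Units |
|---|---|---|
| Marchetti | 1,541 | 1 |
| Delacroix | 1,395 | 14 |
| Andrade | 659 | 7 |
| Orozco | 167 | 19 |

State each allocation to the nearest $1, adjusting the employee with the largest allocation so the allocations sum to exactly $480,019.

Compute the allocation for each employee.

Billable hours total 3,762; profit-interest units total 41.
Combined weights (65% billable hours + 35% profit-interest units): Marchetti 0.2748; Delacroix 0.3605; Andrade 0.1736; Orozco 0.1910.
Raw shares: Marchetti 131,905.01; Delacroix 173,066.48; Andrade 83,340.13; Orozco 91,707.37.
Rounded to nearest $1: Marchetti $131,905; Delacroix $173,066; Andrade $83,340; Orozco $91,707. Sum = $480,018.
Difference $480,019 − $480,018 = +$1 applied to largest allocation (Delacroix): Delacroix becomes $173,067.

Marchetti: $131,905 | Delacroix: $173,067 | Andrade: $83,340 | Orozco: $91,707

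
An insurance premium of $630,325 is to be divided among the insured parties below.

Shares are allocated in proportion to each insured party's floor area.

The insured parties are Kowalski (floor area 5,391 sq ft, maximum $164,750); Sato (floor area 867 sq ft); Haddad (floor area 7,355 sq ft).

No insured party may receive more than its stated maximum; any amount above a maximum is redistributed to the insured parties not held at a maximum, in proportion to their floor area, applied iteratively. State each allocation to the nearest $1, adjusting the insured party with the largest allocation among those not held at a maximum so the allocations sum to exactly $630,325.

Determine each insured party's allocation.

Sum of floor area: 13,613.
Pro-rata shares before constraints: Kowalski 249,620.37; Sato 40,144.85; Haddad 340,559.79.
Cap binds for Kowalski ($164,750); balance $465,575 reallocated over remaining floor area 8,222.
Redistributed shares: Sato 49,094.32 → $49,094; Haddad 416,480.68 → $416,481.

Kowalski: $164,750 · Sato: $49,094 · Haddad: $416,481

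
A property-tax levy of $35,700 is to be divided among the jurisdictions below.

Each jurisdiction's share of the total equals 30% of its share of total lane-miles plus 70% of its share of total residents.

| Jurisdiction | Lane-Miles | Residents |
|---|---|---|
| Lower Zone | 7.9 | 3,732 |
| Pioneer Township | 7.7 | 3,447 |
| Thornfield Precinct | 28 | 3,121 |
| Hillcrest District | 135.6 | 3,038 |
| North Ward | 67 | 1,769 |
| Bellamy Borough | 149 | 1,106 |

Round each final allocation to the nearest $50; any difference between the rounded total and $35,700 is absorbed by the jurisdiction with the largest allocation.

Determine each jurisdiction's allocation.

Totals — lane-miles 395.2, residents 16,213.
Composite weights (30% lane-miles + 70% residents): Lower Zone 0.1671; Pioneer Township 0.1547; Thornfield Precinct 0.1560; Hillcrest District 0.2341; North Ward 0.1272; Bellamy Borough 0.1609.
Unrounded shares: Lower Zone 5,966.43; Pioneer Township 5,521.72; Thornfield Precinct 5,569.38; Hillcrest District 8,357.43; North Ward 4,542.37; Bellamy Borough 5,742.67.
Rounded to nearest $50: Lower Zone $5,950; Pioneer Township $5,500; Thornfield Precinct $5,550; Hillcrest District $8,350; North Ward $4,550; Bellamy Borough $5,750. Sum = $35,650.
Difference $35,700 − $35,650 = +$50 applied to largest allocation (Hillcrest District): Hillcrest District becomes $8,400.

Lower Zone: $5,950 · Pioneer Township: $5,500 · Thornfield Precinct: $5,550 · Hillcrest District: $8,400 · North Ward: $4,550 · Bellamy Borough: $5,750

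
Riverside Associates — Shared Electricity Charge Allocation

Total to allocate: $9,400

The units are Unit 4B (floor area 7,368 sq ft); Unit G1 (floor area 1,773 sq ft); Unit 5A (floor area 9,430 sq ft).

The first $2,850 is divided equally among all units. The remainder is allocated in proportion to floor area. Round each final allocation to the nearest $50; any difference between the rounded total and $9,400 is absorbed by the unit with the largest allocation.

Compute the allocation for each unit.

Equal tier: $2,850 ÷ 3 = $950 apiece.
Remainder $6,550 by floor area (total 18,571): Unit 4B 2,598.70 → $2,600; Unit G1 625.34 → $650; Unit 5A 3,325.97 → $3,350.
Rounding difference −$50 on remainder applied to Unit 5A.
Totals: Unit 4B $950 + $2,600 = $3,550; Unit G1 $950 + $650 = $1,600; Unit 5A $950 + $3,300 = $4,250.

Unit 4B: $3,550; Unit G1: $1,600; Unit 5A: $4,250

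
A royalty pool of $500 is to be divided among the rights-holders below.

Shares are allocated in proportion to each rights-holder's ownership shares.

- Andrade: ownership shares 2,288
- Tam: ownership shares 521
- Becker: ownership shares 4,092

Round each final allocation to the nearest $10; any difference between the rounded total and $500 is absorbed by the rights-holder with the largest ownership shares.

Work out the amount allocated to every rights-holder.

Ownership shares total: 2,288 + 521 + 4,092 = 6,901.
Unrounded shares: Andrade 165.77; Tam 37.75; Becker 296.48.
After rounding ($10): Andrade $170; Tam $40; Becker $300. Sum = $510.
Difference $500 − $510 = −$10 applied to largest ownership shares (Becker): Becker becomes $290.

Andrade: $170 · Tam: $40 · Becker: $290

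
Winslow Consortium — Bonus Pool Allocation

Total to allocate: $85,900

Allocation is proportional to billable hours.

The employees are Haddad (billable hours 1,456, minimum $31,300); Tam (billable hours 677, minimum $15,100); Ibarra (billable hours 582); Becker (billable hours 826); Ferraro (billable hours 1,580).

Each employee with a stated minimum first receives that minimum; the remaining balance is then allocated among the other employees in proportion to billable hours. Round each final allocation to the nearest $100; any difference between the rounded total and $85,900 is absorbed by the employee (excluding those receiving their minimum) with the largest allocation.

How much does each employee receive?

Haddad: $31,300 | Tam: $15,100 | Ibarra: $7,700 | Becker: $10,900 | Ferraro: $20,900

Guaranteed amounts: Haddad $31,300; Tam $15,100. Remaining pool $39,500.
Remaining pool split over remaining billable hours 2,988: Ibarra 7,693.78 → $7,700; Becker 10,919.34 → $10,900; Ferraro 20,886.88 → $20,900.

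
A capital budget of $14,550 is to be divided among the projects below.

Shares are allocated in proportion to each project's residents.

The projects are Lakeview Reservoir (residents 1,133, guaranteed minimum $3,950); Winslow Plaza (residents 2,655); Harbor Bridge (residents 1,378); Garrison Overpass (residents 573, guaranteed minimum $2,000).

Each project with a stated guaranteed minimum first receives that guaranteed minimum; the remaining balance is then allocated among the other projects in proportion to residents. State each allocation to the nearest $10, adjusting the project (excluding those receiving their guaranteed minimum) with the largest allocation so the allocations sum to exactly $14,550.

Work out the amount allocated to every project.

Lakeview Reservoir: $3,950; Winslow Plaza: $5,660; Harbor Bridge: $2,940; Garrison Overpass: $2,000

Guaranteed amounts: Lakeview Reservoir $3,950; Garrison Overpass $2,000. Remaining pool $8,600.
Remaining pool split over remaining residents 4,033: Winslow Plaza 5,661.54 → $5,660; Harbor Bridge 2,938.46 → $2,940.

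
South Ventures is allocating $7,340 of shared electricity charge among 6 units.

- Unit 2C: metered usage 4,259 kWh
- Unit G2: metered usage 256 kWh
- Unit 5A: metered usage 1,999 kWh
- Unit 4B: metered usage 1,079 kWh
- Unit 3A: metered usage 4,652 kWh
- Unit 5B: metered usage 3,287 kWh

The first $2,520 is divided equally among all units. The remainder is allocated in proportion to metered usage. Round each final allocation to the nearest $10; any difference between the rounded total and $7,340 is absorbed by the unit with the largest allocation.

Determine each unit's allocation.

$2,520 shared equally gives $420 per unit.
Remainder $4,820 by metered usage (total 15,532): Unit 2C 1,321.68 → $1,320; Unit G2 79.44 → $80; Unit 5A 620.34 → $620; Unit 4B 334.84 → $330; Unit 3A 1,443.64 → $1,440; Unit 5B 1,020.05 → $1,020.
Rounding difference +$10 on remainder applied to Unit 3A.
Totals: Unit 2C $420 + $1,320 = $1,740; Unit G2 $420 + $80 = $500; Unit 5A $420 + $620 = $1,040; Unit 4B $420 + $330 = $750; Unit 3A $420 + $1,450 = $1,870; Unit 5B $420 + $1,020 = $1,440.

Unit 2C: $1,740 | Unit G2: $500 | Unit 5A: $1,040 | Unit 4B: $750 | Unit 3A: $1,870 | Unit 5B: $1,440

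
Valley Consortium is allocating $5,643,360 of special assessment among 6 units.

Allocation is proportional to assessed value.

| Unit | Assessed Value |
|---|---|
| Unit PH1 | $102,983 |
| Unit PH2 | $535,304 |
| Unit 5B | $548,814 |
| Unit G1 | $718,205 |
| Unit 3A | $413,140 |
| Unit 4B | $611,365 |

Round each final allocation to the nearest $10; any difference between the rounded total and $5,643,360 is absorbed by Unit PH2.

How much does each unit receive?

Combined assessed value = 2,929,811.
Pro-rata amounts: Unit PH1 102,983/2,929,811 × $5,643,360 = 198,364.38; Unit PH2 535,304/2,929,811 × $5,643,360 = 1,031,094.90; Unit 5B 548,814/2,929,811 × $5,643,360 = 1,057,117.67; Unit G1 718,205/2,929,811 × $5,643,360 = 1,383,396.19; Unit 3A 413,140/2,929,811 × $5,643,360 = 795,784.35; Unit 4B 611,365/2,929,811 × $5,643,360 = 1,177,602.51.
After rounding ($10): Unit PH1 $198,360; Unit PH2 $1,031,090; Unit 5B $1,057,120; Unit G1 $1,383,400; Unit 3A $795,780; Unit 4B $1,177,600. Sum = $5,643,350.
Difference $5,643,360 − $5,643,350 = +$10 applied to Unit PH2: Unit PH2 becomes $1,031,100.

Unit PH1: $198,360 | Unit PH2: $1,031,100 | Unit 5B: $1,057,120 | Unit G1: $1,383,400 | Unit 3A: $795,780 | Unit 4B: $1,177,600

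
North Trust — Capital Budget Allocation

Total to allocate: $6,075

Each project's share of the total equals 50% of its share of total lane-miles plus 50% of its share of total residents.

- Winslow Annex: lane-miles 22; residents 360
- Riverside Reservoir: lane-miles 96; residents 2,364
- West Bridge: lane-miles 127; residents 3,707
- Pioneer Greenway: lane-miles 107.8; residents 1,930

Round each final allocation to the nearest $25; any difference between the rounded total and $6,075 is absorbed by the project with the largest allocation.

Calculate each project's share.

Totals — lane-miles 352.8, residents 8,361.
Composite weights (50% lane-miles + 50% residents): Winslow Annex 0.0527; Riverside Reservoir 0.2774; West Bridge 0.4017; Pioneer Greenway 0.2682.
Raw shares: Winslow Annex 320.20; Riverside Reservoir 1,685.36; West Bridge 2,440.16; Pioneer Greenway 1,629.28.
After rounding ($25): Winslow Annex $325; Riverside Reservoir $1,675; West Bridge $2,450; Pioneer Greenway $1,625. Sum = $6,075.
No rounding difference to absorb.

Winslow Annex: $325 · Riverside Reservoir: $1,675 · West Bridge: $2,450 · Pioneer Greenway: $1,625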